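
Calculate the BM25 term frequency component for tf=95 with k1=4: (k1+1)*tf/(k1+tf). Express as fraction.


BM25 TF component = (k1+1)*tf / (k1+tf)
k1 = 4, tf = 95
Numerator = (4+1)*95 = 475
Denominator = 4 + 95 = 99
= 475/99 = 475/99

475/99


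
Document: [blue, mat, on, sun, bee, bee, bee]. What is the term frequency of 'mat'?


Document has 7 words
Scanning for 'mat':
Found at positions: [1]
Count = 1

1


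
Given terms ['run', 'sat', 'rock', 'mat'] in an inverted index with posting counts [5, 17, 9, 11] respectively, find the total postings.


Summing posting list sizes:
'run': 5 postings
'sat': 17 postings
'rock': 9 postings
'mat': 11 postings
Total = 5 + 17 + 9 + 11 = 42

42


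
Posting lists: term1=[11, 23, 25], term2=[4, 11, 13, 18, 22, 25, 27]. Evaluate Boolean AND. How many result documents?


Boolean AND: find intersection of posting lists
term1 docs: [11, 23, 25]
term2 docs: [4, 11, 13, 18, 22, 25, 27]
Intersection: [11, 25]
|intersection| = 2

2


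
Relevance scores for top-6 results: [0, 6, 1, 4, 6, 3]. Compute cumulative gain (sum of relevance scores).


Cumulative Gain = sum of relevance scores
Position 1: rel=0, running sum=0
Position 2: rel=6, running sum=6
Position 3: rel=1, running sum=7
Position 4: rel=4, running sum=11
Position 5: rel=6, running sum=17
Position 6: rel=3, running sum=20
CG = 20

20


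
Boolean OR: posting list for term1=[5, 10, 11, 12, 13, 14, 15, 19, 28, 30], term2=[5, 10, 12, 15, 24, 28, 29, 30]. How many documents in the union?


Boolean OR: find union of posting lists
term1 docs: [5, 10, 11, 12, 13, 14, 15, 19, 28, 30]
term2 docs: [5, 10, 12, 15, 24, 28, 29, 30]
Union: [5, 10, 11, 12, 13, 14, 15, 19, 24, 28, 29, 30]
|union| = 12

12


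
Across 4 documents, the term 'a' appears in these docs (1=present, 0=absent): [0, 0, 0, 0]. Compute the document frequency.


Checking each document for 'a':
Doc 1: absent
Doc 2: absent
Doc 3: absent
Doc 4: absent
df = sum of presences = 0 + 0 + 0 + 0 = 0

0


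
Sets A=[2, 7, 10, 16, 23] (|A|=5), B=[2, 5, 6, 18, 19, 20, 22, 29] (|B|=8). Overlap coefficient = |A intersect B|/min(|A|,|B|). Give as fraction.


A intersect B = [2]
|A intersect B| = 1
min(|A|, |B|) = min(5, 8) = 5
Overlap = 1 / 5 = 1/5

1/5


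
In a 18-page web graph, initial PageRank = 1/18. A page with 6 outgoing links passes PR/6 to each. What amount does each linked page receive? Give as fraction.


Initial PR = 1/18 = 1/18
Outlinks = 6
Contribution per link = PR / outlinks
= 1/18 / 6
= 1/108

1/108


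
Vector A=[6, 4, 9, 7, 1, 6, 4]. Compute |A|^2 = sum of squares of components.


|A|^2 = sum of squared components
A[0]^2 = 6^2 = 36
A[1]^2 = 4^2 = 16
A[2]^2 = 9^2 = 81
A[3]^2 = 7^2 = 49
A[4]^2 = 1^2 = 1
A[5]^2 = 6^2 = 36
A[6]^2 = 4^2 = 16
Sum = 36 + 16 + 81 + 49 + 1 + 36 + 16 = 235

235


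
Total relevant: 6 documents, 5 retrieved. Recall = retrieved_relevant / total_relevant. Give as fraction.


Recall = retrieved_relevant / total_relevant
= 5 / 6
= 5 / (5 + 1)
= 5/6

5/6


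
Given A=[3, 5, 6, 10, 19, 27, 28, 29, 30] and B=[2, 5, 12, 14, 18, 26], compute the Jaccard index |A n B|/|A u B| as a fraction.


A intersect B = [5]
|A intersect B| = 1
A union B = [2, 3, 5, 6, 10, 12, 14, 18, 19, 26, 27, 28, 29, 30]
|A union B| = 14
Jaccard = 1/14 = 1/14

1/14


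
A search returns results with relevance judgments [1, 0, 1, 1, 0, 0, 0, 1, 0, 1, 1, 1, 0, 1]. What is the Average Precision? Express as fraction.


Computing P@k for each relevant position:
Position 1: relevant, P@1 = 1/1 = 1
Position 2: not relevant
Position 3: relevant, P@3 = 2/3 = 2/3
Position 4: relevant, P@4 = 3/4 = 3/4
Position 5: not relevant
Position 6: not relevant
Position 7: not relevant
Position 8: relevant, P@8 = 4/8 = 1/2
Position 9: not relevant
Position 10: relevant, P@10 = 5/10 = 1/2
Position 11: relevant, P@11 = 6/11 = 6/11
Position 12: relevant, P@12 = 7/12 = 7/12
Position 13: not relevant
Position 14: relevant, P@14 = 8/14 = 4/7
Sum of P@k = 1 + 2/3 + 3/4 + 1/2 + 1/2 + 6/11 + 7/12 + 4/7 = 394/77
AP = 394/77 / 8 = 197/308

197/308


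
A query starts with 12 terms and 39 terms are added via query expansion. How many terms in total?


Original terms: 12
Expansion terms: 39
Total = 12 + 39 = 51

51


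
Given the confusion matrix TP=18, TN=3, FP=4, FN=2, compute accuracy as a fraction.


Accuracy = (TP + TN) / (TP + TN + FP + FN)
TP + TN = 18 + 3 = 21
Total = 18 + 3 + 4 + 2 = 27
Accuracy = 21 / 27 = 7/9

7/9


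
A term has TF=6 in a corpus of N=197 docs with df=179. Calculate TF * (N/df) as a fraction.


TF * (N/df)
= 6 * (197/179)
= 6 * 197/179
= 1182/179

1182/179


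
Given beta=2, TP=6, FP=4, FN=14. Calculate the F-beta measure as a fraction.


P = TP/(TP+FP) = 6/10 = 3/5
R = TP/(TP+FN) = 6/20 = 3/10
beta^2 = 2^2 = 4
(1 + beta^2) = 5
Numerator = (1+beta^2)*P*R = 9/10
Denominator = beta^2*P + R = 12/5 + 3/10 = 27/10
F_beta = 1/3

1/3


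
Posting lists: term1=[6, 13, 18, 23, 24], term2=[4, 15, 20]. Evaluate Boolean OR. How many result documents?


Boolean OR: find union of posting lists
term1 docs: [6, 13, 18, 23, 24]
term2 docs: [4, 15, 20]
Union: [4, 6, 13, 15, 18, 20, 23, 24]
|union| = 8

8


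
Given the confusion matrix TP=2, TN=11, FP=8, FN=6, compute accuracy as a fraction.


Accuracy = (TP + TN) / (TP + TN + FP + FN)
TP + TN = 2 + 11 = 13
Total = 2 + 11 + 8 + 6 = 27
Accuracy = 13 / 27 = 13/27

13/27


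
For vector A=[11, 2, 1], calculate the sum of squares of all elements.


|A|^2 = sum of squared components
A[0]^2 = 11^2 = 121
A[1]^2 = 2^2 = 4
A[2]^2 = 1^2 = 1
Sum = 121 + 4 + 1 = 126

126


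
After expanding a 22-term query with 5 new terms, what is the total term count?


Original terms: 22
Expansion terms: 5
Total = 22 + 5 = 27

27


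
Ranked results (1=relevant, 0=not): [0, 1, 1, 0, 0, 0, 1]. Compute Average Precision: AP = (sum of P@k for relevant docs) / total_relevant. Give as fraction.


Computing P@k for each relevant position:
Position 1: not relevant
Position 2: relevant, P@2 = 1/2 = 1/2
Position 3: relevant, P@3 = 2/3 = 2/3
Position 4: not relevant
Position 5: not relevant
Position 6: not relevant
Position 7: relevant, P@7 = 3/7 = 3/7
Sum of P@k = 1/2 + 2/3 + 3/7 = 67/42
AP = 67/42 / 3 = 67/126

67/126


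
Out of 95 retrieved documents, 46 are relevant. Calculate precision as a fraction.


Precision = relevant_retrieved / total_retrieved
= 46 / 95
= 46 / (46 + 49)
= 46/95

46/95


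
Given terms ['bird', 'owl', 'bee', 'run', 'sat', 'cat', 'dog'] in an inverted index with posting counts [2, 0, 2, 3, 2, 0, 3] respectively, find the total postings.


Summing posting list sizes:
'bird': 2 postings
'owl': 0 postings
'bee': 2 postings
'run': 3 postings
'sat': 2 postings
'cat': 0 postings
'dog': 3 postings
Total = 2 + 0 + 2 + 3 + 2 + 0 + 3 = 12

12


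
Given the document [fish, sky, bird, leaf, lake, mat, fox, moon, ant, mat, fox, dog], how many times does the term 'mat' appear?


Document has 12 words
Scanning for 'mat':
Found at positions: [5, 9]
Count = 2

2


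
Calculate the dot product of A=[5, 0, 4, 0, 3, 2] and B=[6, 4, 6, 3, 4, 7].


Dot product = sum of element-wise products
A[0]*B[0] = 5*6 = 30
A[1]*B[1] = 0*4 = 0
A[2]*B[2] = 4*6 = 24
A[3]*B[3] = 0*3 = 0
A[4]*B[4] = 3*4 = 12
A[5]*B[5] = 2*7 = 14
Sum = 30 + 0 + 24 + 0 + 12 + 14 = 80

80


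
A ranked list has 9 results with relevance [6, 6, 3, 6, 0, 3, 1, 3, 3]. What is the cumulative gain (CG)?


Cumulative Gain = sum of relevance scores
Position 1: rel=6, running sum=6
Position 2: rel=6, running sum=12
Position 3: rel=3, running sum=15
Position 4: rel=6, running sum=21
Position 5: rel=0, running sum=21
Position 6: rel=3, running sum=24
Position 7: rel=1, running sum=25
Position 8: rel=3, running sum=28
Position 9: rel=3, running sum=31
CG = 31

31


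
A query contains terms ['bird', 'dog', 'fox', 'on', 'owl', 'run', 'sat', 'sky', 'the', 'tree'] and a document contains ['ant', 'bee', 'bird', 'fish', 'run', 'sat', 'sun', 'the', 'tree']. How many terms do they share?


Query terms: ['bird', 'dog', 'fox', 'on', 'owl', 'run', 'sat', 'sky', 'the', 'tree']
Document terms: ['ant', 'bee', 'bird', 'fish', 'run', 'sat', 'sun', 'the', 'tree']
Common terms: ['bird', 'run', 'sat', 'the', 'tree']
Overlap count = 5

5


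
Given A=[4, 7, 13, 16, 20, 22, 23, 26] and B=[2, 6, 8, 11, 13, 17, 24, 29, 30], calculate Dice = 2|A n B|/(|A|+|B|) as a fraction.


A intersect B = [13]
|A intersect B| = 1
|A| = 8, |B| = 9
Dice = 2*1 / (8+9)
= 2 / 17 = 2/17

2/17


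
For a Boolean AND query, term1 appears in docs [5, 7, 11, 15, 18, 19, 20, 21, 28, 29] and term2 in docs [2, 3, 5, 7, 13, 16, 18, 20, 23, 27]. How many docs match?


Boolean AND: find intersection of posting lists
term1 docs: [5, 7, 11, 15, 18, 19, 20, 21, 28, 29]
term2 docs: [2, 3, 5, 7, 13, 16, 18, 20, 23, 27]
Intersection: [5, 7, 18, 20]
|intersection| = 4

4


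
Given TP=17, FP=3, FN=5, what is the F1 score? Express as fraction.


F1 = 2 * P * R / (P + R)
P = TP/(TP+FP) = 17/20 = 17/20
R = TP/(TP+FN) = 17/22 = 17/22
2 * P * R = 2 * 17/20 * 17/22 = 289/220
P + R = 17/20 + 17/22 = 357/220
F1 = 289/220 / 357/220 = 17/21

17/21


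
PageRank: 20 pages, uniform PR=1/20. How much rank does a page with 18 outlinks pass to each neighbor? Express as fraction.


Initial PR = 1/20 = 1/20
Outlinks = 18
Contribution per link = PR / outlinks
= 1/20 / 18
= 1/360

1/360


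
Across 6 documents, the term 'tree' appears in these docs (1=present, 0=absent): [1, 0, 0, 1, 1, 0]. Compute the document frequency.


Checking each document for 'tree':
Doc 1: present
Doc 2: absent
Doc 3: absent
Doc 4: present
Doc 5: present
Doc 6: absent
df = sum of presences = 1 + 0 + 0 + 1 + 1 + 0 = 3

3


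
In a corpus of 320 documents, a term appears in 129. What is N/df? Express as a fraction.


IDF ratio = N / df
= 320 / 129
= 320/129

320/129


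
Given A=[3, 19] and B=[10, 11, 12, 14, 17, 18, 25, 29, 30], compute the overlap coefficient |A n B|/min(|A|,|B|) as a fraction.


A intersect B = []
|A intersect B| = 0
min(|A|, |B|) = min(2, 9) = 2
Overlap = 0 / 2 = 0

0


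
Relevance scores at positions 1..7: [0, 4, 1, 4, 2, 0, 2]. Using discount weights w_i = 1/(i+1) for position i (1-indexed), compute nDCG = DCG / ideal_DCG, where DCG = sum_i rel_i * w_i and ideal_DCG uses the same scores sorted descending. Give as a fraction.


Position discount weights w_i = 1/(i+1) for i=1..7:
Weights = [1/2, 1/3, 1/4, 1/5, 1/6, 1/7, 1/8]
Actual relevance: [0, 4, 1, 4, 2, 0, 2]
DCG = 0/2 + 4/3 + 1/4 + 4/5 + 2/6 + 0/7 + 2/8 = 89/30
Ideal relevance (sorted desc): [4, 4, 2, 2, 1, 0, 0]
Ideal DCG = 4/2 + 4/3 + 2/4 + 2/5 + 1/6 + 0/7 + 0/8 = 22/5
nDCG = DCG / ideal_DCG = 89/30 / 22/5 = 89/132

89/132


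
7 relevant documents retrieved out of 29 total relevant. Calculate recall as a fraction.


Recall = retrieved_relevant / total_relevant
= 7 / 29
= 7 / (7 + 22)
= 7/29

7/29


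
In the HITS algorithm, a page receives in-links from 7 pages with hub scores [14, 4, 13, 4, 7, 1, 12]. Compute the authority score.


Authority = sum of hub scores of in-linkers
In-link 1: hub score = 14
In-link 2: hub score = 4
In-link 3: hub score = 13
In-link 4: hub score = 4
In-link 5: hub score = 7
In-link 6: hub score = 1
In-link 7: hub score = 12
Authority = 14 + 4 + 13 + 4 + 7 + 1 + 12 = 55

55


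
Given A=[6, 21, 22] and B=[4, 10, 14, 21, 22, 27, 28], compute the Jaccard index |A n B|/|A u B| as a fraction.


A intersect B = [21, 22]
|A intersect B| = 2
A union B = [4, 6, 10, 14, 21, 22, 27, 28]
|A union B| = 8
Jaccard = 2/8 = 1/4

1/4


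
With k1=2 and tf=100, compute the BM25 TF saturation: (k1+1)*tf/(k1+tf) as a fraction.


BM25 TF component = (k1+1)*tf / (k1+tf)
k1 = 2, tf = 100
Numerator = (2+1)*100 = 300
Denominator = 2 + 100 = 102
= 300/102 = 50/17

50/17


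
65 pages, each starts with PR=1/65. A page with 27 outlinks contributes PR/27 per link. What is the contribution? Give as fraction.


Initial PR = 1/65 = 1/65
Outlinks = 27
Contribution per link = PR / outlinks
= 1/65 / 27
= 1/1755

1/1755


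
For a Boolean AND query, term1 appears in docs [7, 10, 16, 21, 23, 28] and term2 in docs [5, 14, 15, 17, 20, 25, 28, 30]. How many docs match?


Boolean AND: find intersection of posting lists
term1 docs: [7, 10, 16, 21, 23, 28]
term2 docs: [5, 14, 15, 17, 20, 25, 28, 30]
Intersection: [28]
|intersection| = 1

1


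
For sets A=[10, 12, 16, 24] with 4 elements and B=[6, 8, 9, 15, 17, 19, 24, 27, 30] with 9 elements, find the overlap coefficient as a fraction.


A intersect B = [24]
|A intersect B| = 1
min(|A|, |B|) = min(4, 9) = 4
Overlap = 1 / 4 = 1/4

1/4


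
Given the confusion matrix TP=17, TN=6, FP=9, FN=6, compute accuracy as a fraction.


Accuracy = (TP + TN) / (TP + TN + FP + FN)
TP + TN = 17 + 6 = 23
Total = 17 + 6 + 9 + 6 = 38
Accuracy = 23 / 38 = 23/38

23/38


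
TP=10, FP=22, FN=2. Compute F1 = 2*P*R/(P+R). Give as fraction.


F1 = 2 * P * R / (P + R)
P = TP/(TP+FP) = 10/32 = 5/16
R = TP/(TP+FN) = 10/12 = 5/6
2 * P * R = 2 * 5/16 * 5/6 = 25/48
P + R = 5/16 + 5/6 = 55/48
F1 = 25/48 / 55/48 = 5/11

5/11


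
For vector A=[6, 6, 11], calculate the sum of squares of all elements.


|A|^2 = sum of squared components
A[0]^2 = 6^2 = 36
A[1]^2 = 6^2 = 36
A[2]^2 = 11^2 = 121
Sum = 36 + 36 + 121 = 193

193


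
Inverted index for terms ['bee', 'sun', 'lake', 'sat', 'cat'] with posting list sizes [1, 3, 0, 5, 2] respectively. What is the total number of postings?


Summing posting list sizes:
'bee': 1 postings
'sun': 3 postings
'lake': 0 postings
'sat': 5 postings
'cat': 2 postings
Total = 1 + 3 + 0 + 5 + 2 = 11

11


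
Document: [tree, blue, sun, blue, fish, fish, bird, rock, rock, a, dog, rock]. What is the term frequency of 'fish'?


Document has 12 words
Scanning for 'fish':
Found at positions: [4, 5]
Count = 2

2


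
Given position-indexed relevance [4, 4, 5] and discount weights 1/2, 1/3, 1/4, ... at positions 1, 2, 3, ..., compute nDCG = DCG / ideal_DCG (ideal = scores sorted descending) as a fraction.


Position discount weights w_i = 1/(i+1) for i=1..3:
Weights = [1/2, 1/3, 1/4]
Actual relevance: [4, 4, 5]
DCG = 4/2 + 4/3 + 5/4 = 55/12
Ideal relevance (sorted desc): [5, 4, 4]
Ideal DCG = 5/2 + 4/3 + 4/4 = 29/6
nDCG = DCG / ideal_DCG = 55/12 / 29/6 = 55/58

55/58


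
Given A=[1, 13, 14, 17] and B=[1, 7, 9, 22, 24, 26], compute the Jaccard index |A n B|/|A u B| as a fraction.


A intersect B = [1]
|A intersect B| = 1
A union B = [1, 7, 9, 13, 14, 17, 22, 24, 26]
|A union B| = 9
Jaccard = 1/9 = 1/9

1/9


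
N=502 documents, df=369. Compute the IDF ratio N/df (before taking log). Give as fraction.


IDF ratio = N / df
= 502 / 369
= 502/369

502/369


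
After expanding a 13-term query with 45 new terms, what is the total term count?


Original terms: 13
Expansion terms: 45
Total = 13 + 45 = 58

58


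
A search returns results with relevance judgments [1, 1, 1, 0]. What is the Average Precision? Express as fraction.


Computing P@k for each relevant position:
Position 1: relevant, P@1 = 1/1 = 1
Position 2: relevant, P@2 = 2/2 = 1
Position 3: relevant, P@3 = 3/3 = 1
Position 4: not relevant
Sum of P@k = 1 + 1 + 1 = 3
AP = 3 / 3 = 1

1


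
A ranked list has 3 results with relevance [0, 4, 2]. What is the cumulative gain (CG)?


Cumulative Gain = sum of relevance scores
Position 1: rel=0, running sum=0
Position 2: rel=4, running sum=4
Position 3: rel=2, running sum=6
CG = 6

6


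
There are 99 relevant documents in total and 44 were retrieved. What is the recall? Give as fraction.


Recall = retrieved_relevant / total_relevant
= 44 / 99
= 44 / (44 + 55)
= 4/9

4/9


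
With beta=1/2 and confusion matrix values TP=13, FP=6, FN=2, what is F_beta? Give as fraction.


P = TP/(TP+FP) = 13/19 = 13/19
R = TP/(TP+FN) = 13/15 = 13/15
beta^2 = 1/2^2 = 1/4
(1 + beta^2) = 5/4
Numerator = (1+beta^2)*P*R = 169/228
Denominator = beta^2*P + R = 13/76 + 13/15 = 1183/1140
F_beta = 5/7

5/7


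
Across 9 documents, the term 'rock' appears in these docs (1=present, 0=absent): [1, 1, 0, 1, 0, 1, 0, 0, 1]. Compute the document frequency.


Checking each document for 'rock':
Doc 1: present
Doc 2: present
Doc 3: absent
Doc 4: present
Doc 5: absent
Doc 6: present
Doc 7: absent
Doc 8: absent
Doc 9: present
df = sum of presences = 1 + 1 + 0 + 1 + 0 + 1 + 0 + 0 + 1 = 5

5


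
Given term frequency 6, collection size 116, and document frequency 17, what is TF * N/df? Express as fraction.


TF * (N/df)
= 6 * (116/17)
= 6 * 116/17
= 696/17

696/17


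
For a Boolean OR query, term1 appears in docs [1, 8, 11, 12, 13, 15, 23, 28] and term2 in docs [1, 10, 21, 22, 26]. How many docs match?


Boolean OR: find union of posting lists
term1 docs: [1, 8, 11, 12, 13, 15, 23, 28]
term2 docs: [1, 10, 21, 22, 26]
Union: [1, 8, 10, 11, 12, 13, 15, 21, 22, 23, 26, 28]
|union| = 12

12


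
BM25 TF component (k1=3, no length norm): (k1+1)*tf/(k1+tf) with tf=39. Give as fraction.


BM25 TF component = (k1+1)*tf / (k1+tf)
k1 = 3, tf = 39
Numerator = (3+1)*39 = 156
Denominator = 3 + 39 = 42
= 156/42 = 26/7

26/7


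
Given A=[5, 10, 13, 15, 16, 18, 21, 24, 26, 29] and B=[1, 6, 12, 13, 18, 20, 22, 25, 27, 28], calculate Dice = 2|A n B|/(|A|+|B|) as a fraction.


A intersect B = [13, 18]
|A intersect B| = 2
|A| = 10, |B| = 10
Dice = 2*2 / (10+10)
= 4 / 20 = 1/5

1/5


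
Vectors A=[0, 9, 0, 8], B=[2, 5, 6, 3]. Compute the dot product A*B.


Dot product = sum of element-wise products
A[0]*B[0] = 0*2 = 0
A[1]*B[1] = 9*5 = 45
A[2]*B[2] = 0*6 = 0
A[3]*B[3] = 8*3 = 24
Sum = 0 + 45 + 0 + 24 = 69

69


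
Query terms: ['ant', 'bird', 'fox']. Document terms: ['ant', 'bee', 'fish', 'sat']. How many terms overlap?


Query terms: ['ant', 'bird', 'fox']
Document terms: ['ant', 'bee', 'fish', 'sat']
Common terms: ['ant']
Overlap count = 1

1


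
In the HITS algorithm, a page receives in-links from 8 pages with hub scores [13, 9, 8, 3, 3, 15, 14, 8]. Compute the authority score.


Authority = sum of hub scores of in-linkers
In-link 1: hub score = 13
In-link 2: hub score = 9
In-link 3: hub score = 8
In-link 4: hub score = 3
In-link 5: hub score = 3
In-link 6: hub score = 15
In-link 7: hub score = 14
In-link 8: hub score = 8
Authority = 13 + 9 + 8 + 3 + 3 + 15 + 14 + 8 = 73

73


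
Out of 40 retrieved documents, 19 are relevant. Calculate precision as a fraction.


Precision = relevant_retrieved / total_retrieved
= 19 / 40
= 19 / (19 + 21)
= 19/40

19/40


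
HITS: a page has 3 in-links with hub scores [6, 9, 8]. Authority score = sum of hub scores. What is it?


Authority = sum of hub scores of in-linkers
In-link 1: hub score = 6
In-link 2: hub score = 9
In-link 3: hub score = 8
Authority = 6 + 9 + 8 = 23

23


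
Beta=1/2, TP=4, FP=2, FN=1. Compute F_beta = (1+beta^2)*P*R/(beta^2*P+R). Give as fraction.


P = TP/(TP+FP) = 4/6 = 2/3
R = TP/(TP+FN) = 4/5 = 4/5
beta^2 = 1/2^2 = 1/4
(1 + beta^2) = 5/4
Numerator = (1+beta^2)*P*R = 2/3
Denominator = beta^2*P + R = 1/6 + 4/5 = 29/30
F_beta = 20/29

20/29


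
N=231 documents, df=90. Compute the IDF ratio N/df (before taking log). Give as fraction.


IDF ratio = N / df
= 231 / 90
= 77/30

77/30


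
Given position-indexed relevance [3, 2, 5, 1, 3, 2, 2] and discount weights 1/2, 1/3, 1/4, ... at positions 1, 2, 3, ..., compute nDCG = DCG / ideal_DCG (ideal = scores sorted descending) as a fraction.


Position discount weights w_i = 1/(i+1) for i=1..7:
Weights = [1/2, 1/3, 1/4, 1/5, 1/6, 1/7, 1/8]
Actual relevance: [3, 2, 5, 1, 3, 2, 2]
DCG = 3/2 + 2/3 + 5/4 + 1/5 + 3/6 + 2/7 + 2/8 = 977/210
Ideal relevance (sorted desc): [5, 3, 3, 2, 2, 2, 1]
Ideal DCG = 5/2 + 3/3 + 3/4 + 2/5 + 2/6 + 2/7 + 1/8 = 4531/840
nDCG = DCG / ideal_DCG = 977/210 / 4531/840 = 3908/4531

3908/4531


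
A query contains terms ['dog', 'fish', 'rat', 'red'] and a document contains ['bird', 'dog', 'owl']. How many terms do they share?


Query terms: ['dog', 'fish', 'rat', 'red']
Document terms: ['bird', 'dog', 'owl']
Common terms: ['dog']
Overlap count = 1

1


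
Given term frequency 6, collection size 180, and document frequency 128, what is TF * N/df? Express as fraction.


TF * (N/df)
= 6 * (180/128)
= 6 * 45/32
= 135/16

135/16


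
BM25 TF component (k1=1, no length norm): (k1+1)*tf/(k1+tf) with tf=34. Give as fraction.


BM25 TF component = (k1+1)*tf / (k1+tf)
k1 = 1, tf = 34
Numerator = (1+1)*34 = 68
Denominator = 1 + 34 = 35
= 68/35 = 68/35

68/35


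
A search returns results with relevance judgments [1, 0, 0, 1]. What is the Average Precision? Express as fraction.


Computing P@k for each relevant position:
Position 1: relevant, P@1 = 1/1 = 1
Position 2: not relevant
Position 3: not relevant
Position 4: relevant, P@4 = 2/4 = 1/2
Sum of P@k = 1 + 1/2 = 3/2
AP = 3/2 / 2 = 3/4

3/4


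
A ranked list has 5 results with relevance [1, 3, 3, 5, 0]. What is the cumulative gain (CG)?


Cumulative Gain = sum of relevance scores
Position 1: rel=1, running sum=1
Position 2: rel=3, running sum=4
Position 3: rel=3, running sum=7
Position 4: rel=5, running sum=12
Position 5: rel=0, running sum=12
CG = 12

12


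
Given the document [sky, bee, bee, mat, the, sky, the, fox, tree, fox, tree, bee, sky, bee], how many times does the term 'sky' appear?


Document has 14 words
Scanning for 'sky':
Found at positions: [0, 5, 12]
Count = 3

3


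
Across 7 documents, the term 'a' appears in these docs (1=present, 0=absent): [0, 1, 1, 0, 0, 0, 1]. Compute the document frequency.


Checking each document for 'a':
Doc 1: absent
Doc 2: present
Doc 3: present
Doc 4: absent
Doc 5: absent
Doc 6: absent
Doc 7: present
df = sum of presences = 0 + 1 + 1 + 0 + 0 + 0 + 1 = 3

3


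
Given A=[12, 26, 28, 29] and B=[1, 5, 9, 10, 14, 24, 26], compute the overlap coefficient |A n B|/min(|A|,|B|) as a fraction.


A intersect B = [26]
|A intersect B| = 1
min(|A|, |B|) = min(4, 7) = 4
Overlap = 1 / 4 = 1/4

1/4


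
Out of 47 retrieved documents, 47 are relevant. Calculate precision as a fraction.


Precision = relevant_retrieved / total_retrieved
= 47 / 47
= 47 / (47 + 0)
= 1

1


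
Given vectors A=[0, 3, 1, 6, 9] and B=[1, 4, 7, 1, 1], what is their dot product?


Dot product = sum of element-wise products
A[0]*B[0] = 0*1 = 0
A[1]*B[1] = 3*4 = 12
A[2]*B[2] = 1*7 = 7
A[3]*B[3] = 6*1 = 6
A[4]*B[4] = 9*1 = 9
Sum = 0 + 12 + 7 + 6 + 9 = 34

34


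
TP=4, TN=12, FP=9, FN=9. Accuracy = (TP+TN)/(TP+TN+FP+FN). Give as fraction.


Accuracy = (TP + TN) / (TP + TN + FP + FN)
TP + TN = 4 + 12 = 16
Total = 4 + 12 + 9 + 9 = 34
Accuracy = 16 / 34 = 8/17

8/17


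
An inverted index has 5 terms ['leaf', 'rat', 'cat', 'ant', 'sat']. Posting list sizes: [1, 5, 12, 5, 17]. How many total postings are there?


Summing posting list sizes:
'leaf': 1 postings
'rat': 5 postings
'cat': 12 postings
'ant': 5 postings
'sat': 17 postings
Total = 1 + 5 + 12 + 5 + 17 = 40

40


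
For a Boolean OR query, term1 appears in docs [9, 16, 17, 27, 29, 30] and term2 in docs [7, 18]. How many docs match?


Boolean OR: find union of posting lists
term1 docs: [9, 16, 17, 27, 29, 30]
term2 docs: [7, 18]
Union: [7, 9, 16, 17, 18, 27, 29, 30]
|union| = 8

8


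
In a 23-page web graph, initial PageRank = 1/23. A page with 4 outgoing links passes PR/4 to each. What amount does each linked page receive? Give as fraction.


Initial PR = 1/23 = 1/23
Outlinks = 4
Contribution per link = PR / outlinks
= 1/23 / 4
= 1/92

1/92


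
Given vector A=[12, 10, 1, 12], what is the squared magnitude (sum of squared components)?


|A|^2 = sum of squared components
A[0]^2 = 12^2 = 144
A[1]^2 = 10^2 = 100
A[2]^2 = 1^2 = 1
A[3]^2 = 12^2 = 144
Sum = 144 + 100 + 1 + 144 = 389

389


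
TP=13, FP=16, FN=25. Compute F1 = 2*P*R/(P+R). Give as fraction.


F1 = 2 * P * R / (P + R)
P = TP/(TP+FP) = 13/29 = 13/29
R = TP/(TP+FN) = 13/38 = 13/38
2 * P * R = 2 * 13/29 * 13/38 = 169/551
P + R = 13/29 + 13/38 = 871/1102
F1 = 169/551 / 871/1102 = 26/67

26/67


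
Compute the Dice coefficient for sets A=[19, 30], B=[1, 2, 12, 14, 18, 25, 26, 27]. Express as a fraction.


A intersect B = []
|A intersect B| = 0
|A| = 2, |B| = 8
Dice = 2*0 / (2+8)
= 0 / 10 = 0

0


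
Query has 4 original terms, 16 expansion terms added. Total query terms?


Original terms: 4
Expansion terms: 16
Total = 4 + 16 = 20

20


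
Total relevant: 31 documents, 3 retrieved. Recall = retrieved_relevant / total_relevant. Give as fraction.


Recall = retrieved_relevant / total_relevant
= 3 / 31
= 3 / (3 + 28)
= 3/31

3/31


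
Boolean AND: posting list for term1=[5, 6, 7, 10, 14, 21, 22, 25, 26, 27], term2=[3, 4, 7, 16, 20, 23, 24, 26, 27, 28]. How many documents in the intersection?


Boolean AND: find intersection of posting lists
term1 docs: [5, 6, 7, 10, 14, 21, 22, 25, 26, 27]
term2 docs: [3, 4, 7, 16, 20, 23, 24, 26, 27, 28]
Intersection: [7, 26, 27]
|intersection| = 3

3


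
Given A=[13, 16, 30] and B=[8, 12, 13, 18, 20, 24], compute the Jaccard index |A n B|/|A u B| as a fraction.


A intersect B = [13]
|A intersect B| = 1
A union B = [8, 12, 13, 16, 18, 20, 24, 30]
|A union B| = 8
Jaccard = 1/8 = 1/8

1/8


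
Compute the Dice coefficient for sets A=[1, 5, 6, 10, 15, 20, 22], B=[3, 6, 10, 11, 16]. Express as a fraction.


A intersect B = [6, 10]
|A intersect B| = 2
|A| = 7, |B| = 5
Dice = 2*2 / (7+5)
= 4 / 12 = 1/3

1/3


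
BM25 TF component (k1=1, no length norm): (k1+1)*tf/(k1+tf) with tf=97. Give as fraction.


BM25 TF component = (k1+1)*tf / (k1+tf)
k1 = 1, tf = 97
Numerator = (1+1)*97 = 194
Denominator = 1 + 97 = 98
= 194/98 = 97/49

97/49


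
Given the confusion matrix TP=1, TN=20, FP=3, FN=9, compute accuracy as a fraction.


Accuracy = (TP + TN) / (TP + TN + FP + FN)
TP + TN = 1 + 20 = 21
Total = 1 + 20 + 3 + 9 = 33
Accuracy = 21 / 33 = 7/11

7/11


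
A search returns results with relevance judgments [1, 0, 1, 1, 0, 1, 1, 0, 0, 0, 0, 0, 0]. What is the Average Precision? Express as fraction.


Computing P@k for each relevant position:
Position 1: relevant, P@1 = 1/1 = 1
Position 2: not relevant
Position 3: relevant, P@3 = 2/3 = 2/3
Position 4: relevant, P@4 = 3/4 = 3/4
Position 5: not relevant
Position 6: relevant, P@6 = 4/6 = 2/3
Position 7: relevant, P@7 = 5/7 = 5/7
Position 8: not relevant
Position 9: not relevant
Position 10: not relevant
Position 11: not relevant
Position 12: not relevant
Position 13: not relevant
Sum of P@k = 1 + 2/3 + 3/4 + 2/3 + 5/7 = 319/84
AP = 319/84 / 5 = 319/420

319/420


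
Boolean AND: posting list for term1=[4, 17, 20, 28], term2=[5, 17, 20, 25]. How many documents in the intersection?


Boolean AND: find intersection of posting lists
term1 docs: [4, 17, 20, 28]
term2 docs: [5, 17, 20, 25]
Intersection: [17, 20]
|intersection| = 2

2


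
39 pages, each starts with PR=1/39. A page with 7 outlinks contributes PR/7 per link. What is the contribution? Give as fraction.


Initial PR = 1/39 = 1/39
Outlinks = 7
Contribution per link = PR / outlinks
= 1/39 / 7
= 1/273

1/273


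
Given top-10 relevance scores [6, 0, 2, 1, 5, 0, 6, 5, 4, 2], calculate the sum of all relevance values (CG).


Cumulative Gain = sum of relevance scores
Position 1: rel=6, running sum=6
Position 2: rel=0, running sum=6
Position 3: rel=2, running sum=8
Position 4: rel=1, running sum=9
Position 5: rel=5, running sum=14
Position 6: rel=0, running sum=14
Position 7: rel=6, running sum=20
Position 8: rel=5, running sum=25
Position 9: rel=4, running sum=29
Position 10: rel=2, running sum=31
CG = 31

31


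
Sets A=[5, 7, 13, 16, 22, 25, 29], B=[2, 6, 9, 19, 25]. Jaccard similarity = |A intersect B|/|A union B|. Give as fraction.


A intersect B = [25]
|A intersect B| = 1
A union B = [2, 5, 6, 7, 9, 13, 16, 19, 22, 25, 29]
|A union B| = 11
Jaccard = 1/11 = 1/11

1/11


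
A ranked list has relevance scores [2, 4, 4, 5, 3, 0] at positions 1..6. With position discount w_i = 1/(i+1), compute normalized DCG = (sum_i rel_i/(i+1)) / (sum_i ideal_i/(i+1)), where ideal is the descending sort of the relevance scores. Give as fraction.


Position discount weights w_i = 1/(i+1) for i=1..6:
Weights = [1/2, 1/3, 1/4, 1/5, 1/6, 1/7]
Actual relevance: [2, 4, 4, 5, 3, 0]
DCG = 2/2 + 4/3 + 4/4 + 5/5 + 3/6 + 0/7 = 29/6
Ideal relevance (sorted desc): [5, 4, 4, 3, 2, 0]
Ideal DCG = 5/2 + 4/3 + 4/4 + 3/5 + 2/6 + 0/7 = 173/30
nDCG = DCG / ideal_DCG = 29/6 / 173/30 = 145/173

145/173


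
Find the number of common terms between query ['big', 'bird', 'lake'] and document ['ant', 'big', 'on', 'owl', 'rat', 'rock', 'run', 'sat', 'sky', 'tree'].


Query terms: ['big', 'bird', 'lake']
Document terms: ['ant', 'big', 'on', 'owl', 'rat', 'rock', 'run', 'sat', 'sky', 'tree']
Common terms: ['big']
Overlap count = 1

1


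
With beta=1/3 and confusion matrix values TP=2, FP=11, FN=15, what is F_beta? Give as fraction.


P = TP/(TP+FP) = 2/13 = 2/13
R = TP/(TP+FN) = 2/17 = 2/17
beta^2 = 1/3^2 = 1/9
(1 + beta^2) = 10/9
Numerator = (1+beta^2)*P*R = 40/1989
Denominator = beta^2*P + R = 2/117 + 2/17 = 268/1989
F_beta = 10/67

10/67


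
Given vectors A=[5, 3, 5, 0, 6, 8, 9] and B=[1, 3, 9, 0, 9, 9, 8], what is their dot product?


Dot product = sum of element-wise products
A[0]*B[0] = 5*1 = 5
A[1]*B[1] = 3*3 = 9
A[2]*B[2] = 5*9 = 45
A[3]*B[3] = 0*0 = 0
A[4]*B[4] = 6*9 = 54
A[5]*B[5] = 8*9 = 72
A[6]*B[6] = 9*8 = 72
Sum = 5 + 9 + 45 + 0 + 54 + 72 + 72 = 257

257


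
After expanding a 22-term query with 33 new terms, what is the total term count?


Original terms: 22
Expansion terms: 33
Total = 22 + 33 = 55

55


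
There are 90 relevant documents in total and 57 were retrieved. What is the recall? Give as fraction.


Recall = retrieved_relevant / total_relevant
= 57 / 90
= 57 / (57 + 33)
= 19/30

19/30


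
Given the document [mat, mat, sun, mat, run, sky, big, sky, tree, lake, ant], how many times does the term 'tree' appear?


Document has 11 words
Scanning for 'tree':
Found at positions: [8]
Count = 1

1


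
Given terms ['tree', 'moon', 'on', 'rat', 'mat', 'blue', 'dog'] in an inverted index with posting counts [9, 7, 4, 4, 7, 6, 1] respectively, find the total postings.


Summing posting list sizes:
'tree': 9 postings
'moon': 7 postings
'on': 4 postings
'rat': 4 postings
'mat': 7 postings
'blue': 6 postings
'dog': 1 postings
Total = 9 + 7 + 4 + 4 + 7 + 6 + 1 = 38

38


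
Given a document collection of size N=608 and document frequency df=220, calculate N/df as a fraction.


IDF ratio = N / df
= 608 / 220
= 152/55

152/55


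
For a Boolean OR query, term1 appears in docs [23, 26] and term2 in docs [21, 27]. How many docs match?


Boolean OR: find union of posting lists
term1 docs: [23, 26]
term2 docs: [21, 27]
Union: [21, 23, 26, 27]
|union| = 4

4


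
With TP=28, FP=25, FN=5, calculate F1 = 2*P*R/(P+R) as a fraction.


F1 = 2 * P * R / (P + R)
P = TP/(TP+FP) = 28/53 = 28/53
R = TP/(TP+FN) = 28/33 = 28/33
2 * P * R = 2 * 28/53 * 28/33 = 1568/1749
P + R = 28/53 + 28/33 = 2408/1749
F1 = 1568/1749 / 2408/1749 = 28/43

28/43


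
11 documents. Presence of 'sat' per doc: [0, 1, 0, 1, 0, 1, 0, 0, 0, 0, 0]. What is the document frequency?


Checking each document for 'sat':
Doc 1: absent
Doc 2: present
Doc 3: absent
Doc 4: present
Doc 5: absent
Doc 6: present
Doc 7: absent
Doc 8: absent
Doc 9: absent
Doc 10: absent
Doc 11: absent
df = sum of presences = 0 + 1 + 0 + 1 + 0 + 1 + 0 + 0 + 0 + 0 + 0 = 3

3


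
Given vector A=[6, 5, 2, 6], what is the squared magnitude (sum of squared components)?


|A|^2 = sum of squared components
A[0]^2 = 6^2 = 36
A[1]^2 = 5^2 = 25
A[2]^2 = 2^2 = 4
A[3]^2 = 6^2 = 36
Sum = 36 + 25 + 4 + 36 = 101

101


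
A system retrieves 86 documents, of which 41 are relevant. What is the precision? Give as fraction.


Precision = relevant_retrieved / total_retrieved
= 41 / 86
= 41 / (41 + 45)
= 41/86

41/86


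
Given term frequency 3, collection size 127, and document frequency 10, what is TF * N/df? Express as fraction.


TF * (N/df)
= 3 * (127/10)
= 3 * 127/10
= 381/10

381/10


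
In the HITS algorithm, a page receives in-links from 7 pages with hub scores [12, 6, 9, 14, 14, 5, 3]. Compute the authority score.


Authority = sum of hub scores of in-linkers
In-link 1: hub score = 12
In-link 2: hub score = 6
In-link 3: hub score = 9
In-link 4: hub score = 14
In-link 5: hub score = 14
In-link 6: hub score = 5
In-link 7: hub score = 3
Authority = 12 + 6 + 9 + 14 + 14 + 5 + 3 = 63

63


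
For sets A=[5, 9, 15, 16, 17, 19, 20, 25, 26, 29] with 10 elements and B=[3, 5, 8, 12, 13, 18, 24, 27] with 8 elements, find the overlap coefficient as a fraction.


A intersect B = [5]
|A intersect B| = 1
min(|A|, |B|) = min(10, 8) = 8
Overlap = 1 / 8 = 1/8

1/8


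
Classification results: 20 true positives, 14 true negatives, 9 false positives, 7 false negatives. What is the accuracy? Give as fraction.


Accuracy = (TP + TN) / (TP + TN + FP + FN)
TP + TN = 20 + 14 = 34
Total = 20 + 14 + 9 + 7 = 50
Accuracy = 34 / 50 = 17/25

17/25


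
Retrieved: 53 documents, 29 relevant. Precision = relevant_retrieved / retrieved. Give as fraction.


Precision = relevant_retrieved / total_retrieved
= 29 / 53
= 29 / (29 + 24)
= 29/53

29/53


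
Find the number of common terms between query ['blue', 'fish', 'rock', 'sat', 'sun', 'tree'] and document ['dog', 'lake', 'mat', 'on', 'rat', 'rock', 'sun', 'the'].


Query terms: ['blue', 'fish', 'rock', 'sat', 'sun', 'tree']
Document terms: ['dog', 'lake', 'mat', 'on', 'rat', 'rock', 'sun', 'the']
Common terms: ['rock', 'sun']
Overlap count = 2

2


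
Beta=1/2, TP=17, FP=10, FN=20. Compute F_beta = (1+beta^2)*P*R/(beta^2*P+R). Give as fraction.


P = TP/(TP+FP) = 17/27 = 17/27
R = TP/(TP+FN) = 17/37 = 17/37
beta^2 = 1/2^2 = 1/4
(1 + beta^2) = 5/4
Numerator = (1+beta^2)*P*R = 1445/3996
Denominator = beta^2*P + R = 17/108 + 17/37 = 2465/3996
F_beta = 17/29

17/29


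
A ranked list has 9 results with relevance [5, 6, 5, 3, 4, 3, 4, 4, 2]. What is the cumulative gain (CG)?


Cumulative Gain = sum of relevance scores
Position 1: rel=5, running sum=5
Position 2: rel=6, running sum=11
Position 3: rel=5, running sum=16
Position 4: rel=3, running sum=19
Position 5: rel=4, running sum=23
Position 6: rel=3, running sum=26
Position 7: rel=4, running sum=30
Position 8: rel=4, running sum=34
Position 9: rel=2, running sum=36
CG = 36

36


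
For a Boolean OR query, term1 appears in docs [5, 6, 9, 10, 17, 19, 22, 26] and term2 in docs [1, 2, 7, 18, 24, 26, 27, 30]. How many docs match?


Boolean OR: find union of posting lists
term1 docs: [5, 6, 9, 10, 17, 19, 22, 26]
term2 docs: [1, 2, 7, 18, 24, 26, 27, 30]
Union: [1, 2, 5, 6, 7, 9, 10, 17, 18, 19, 22, 24, 26, 27, 30]
|union| = 15

15


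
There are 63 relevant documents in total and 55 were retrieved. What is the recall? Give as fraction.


Recall = retrieved_relevant / total_relevant
= 55 / 63
= 55 / (55 + 8)
= 55/63

55/63


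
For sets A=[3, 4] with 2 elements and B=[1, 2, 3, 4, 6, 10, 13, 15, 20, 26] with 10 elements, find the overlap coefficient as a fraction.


A intersect B = [3, 4]
|A intersect B| = 2
min(|A|, |B|) = min(2, 10) = 2
Overlap = 2 / 2 = 1

1


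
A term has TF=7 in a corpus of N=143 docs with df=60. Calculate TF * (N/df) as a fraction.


TF * (N/df)
= 7 * (143/60)
= 7 * 143/60
= 1001/60

1001/60


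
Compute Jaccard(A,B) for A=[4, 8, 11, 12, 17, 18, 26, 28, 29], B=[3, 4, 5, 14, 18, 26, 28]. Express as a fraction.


A intersect B = [4, 18, 26, 28]
|A intersect B| = 4
A union B = [3, 4, 5, 8, 11, 12, 14, 17, 18, 26, 28, 29]
|A union B| = 12
Jaccard = 4/12 = 1/3

1/3


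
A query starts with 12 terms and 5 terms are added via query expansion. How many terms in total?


Original terms: 12
Expansion terms: 5
Total = 12 + 5 = 17

17


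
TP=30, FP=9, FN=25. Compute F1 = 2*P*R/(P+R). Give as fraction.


F1 = 2 * P * R / (P + R)
P = TP/(TP+FP) = 30/39 = 10/13
R = TP/(TP+FN) = 30/55 = 6/11
2 * P * R = 2 * 10/13 * 6/11 = 120/143
P + R = 10/13 + 6/11 = 188/143
F1 = 120/143 / 188/143 = 30/47

30/47


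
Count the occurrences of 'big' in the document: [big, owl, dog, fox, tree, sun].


Document has 6 words
Scanning for 'big':
Found at positions: [0]
Count = 1

1


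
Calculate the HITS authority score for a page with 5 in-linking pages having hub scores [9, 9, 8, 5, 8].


Authority = sum of hub scores of in-linkers
In-link 1: hub score = 9
In-link 2: hub score = 9
In-link 3: hub score = 8
In-link 4: hub score = 5
In-link 5: hub score = 8
Authority = 9 + 9 + 8 + 5 + 8 = 39

39


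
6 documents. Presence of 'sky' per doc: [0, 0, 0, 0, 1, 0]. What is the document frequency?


Checking each document for 'sky':
Doc 1: absent
Doc 2: absent
Doc 3: absent
Doc 4: absent
Doc 5: present
Doc 6: absent
df = sum of presences = 0 + 0 + 0 + 0 + 1 + 0 = 1

1


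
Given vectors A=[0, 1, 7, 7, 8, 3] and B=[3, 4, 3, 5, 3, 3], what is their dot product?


Dot product = sum of element-wise products
A[0]*B[0] = 0*3 = 0
A[1]*B[1] = 1*4 = 4
A[2]*B[2] = 7*3 = 21
A[3]*B[3] = 7*5 = 35
A[4]*B[4] = 8*3 = 24
A[5]*B[5] = 3*3 = 9
Sum = 0 + 4 + 21 + 35 + 24 + 9 = 93

93


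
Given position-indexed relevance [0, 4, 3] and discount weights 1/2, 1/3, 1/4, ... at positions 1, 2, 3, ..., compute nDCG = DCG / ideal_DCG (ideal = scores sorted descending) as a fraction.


Position discount weights w_i = 1/(i+1) for i=1..3:
Weights = [1/2, 1/3, 1/4]
Actual relevance: [0, 4, 3]
DCG = 0/2 + 4/3 + 3/4 = 25/12
Ideal relevance (sorted desc): [4, 3, 0]
Ideal DCG = 4/2 + 3/3 + 0/4 = 3
nDCG = DCG / ideal_DCG = 25/12 / 3 = 25/36

25/36


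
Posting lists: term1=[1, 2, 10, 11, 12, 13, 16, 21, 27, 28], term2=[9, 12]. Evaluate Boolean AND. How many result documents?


Boolean AND: find intersection of posting lists
term1 docs: [1, 2, 10, 11, 12, 13, 16, 21, 27, 28]
term2 docs: [9, 12]
Intersection: [12]
|intersection| = 1

1


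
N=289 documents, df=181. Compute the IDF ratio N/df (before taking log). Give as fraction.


IDF ratio = N / df
= 289 / 181
= 289/181

289/181


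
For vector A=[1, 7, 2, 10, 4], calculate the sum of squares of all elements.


|A|^2 = sum of squared components
A[0]^2 = 1^2 = 1
A[1]^2 = 7^2 = 49
A[2]^2 = 2^2 = 4
A[3]^2 = 10^2 = 100
A[4]^2 = 4^2 = 16
Sum = 1 + 49 + 4 + 100 + 16 = 170

170


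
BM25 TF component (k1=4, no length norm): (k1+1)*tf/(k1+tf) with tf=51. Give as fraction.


BM25 TF component = (k1+1)*tf / (k1+tf)
k1 = 4, tf = 51
Numerator = (4+1)*51 = 255
Denominator = 4 + 51 = 55
= 255/55 = 51/11

51/11


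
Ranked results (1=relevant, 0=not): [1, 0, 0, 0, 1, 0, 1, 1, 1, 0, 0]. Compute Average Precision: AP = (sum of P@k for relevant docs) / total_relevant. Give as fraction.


Computing P@k for each relevant position:
Position 1: relevant, P@1 = 1/1 = 1
Position 2: not relevant
Position 3: not relevant
Position 4: not relevant
Position 5: relevant, P@5 = 2/5 = 2/5
Position 6: not relevant
Position 7: relevant, P@7 = 3/7 = 3/7
Position 8: relevant, P@8 = 4/8 = 1/2
Position 9: relevant, P@9 = 5/9 = 5/9
Position 10: not relevant
Position 11: not relevant
Sum of P@k = 1 + 2/5 + 3/7 + 1/2 + 5/9 = 1817/630
AP = 1817/630 / 5 = 1817/3150

1817/3150


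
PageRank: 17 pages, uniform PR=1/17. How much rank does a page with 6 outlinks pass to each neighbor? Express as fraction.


Initial PR = 1/17 = 1/17
Outlinks = 6
Contribution per link = PR / outlinks
= 1/17 / 6
= 1/102

1/102


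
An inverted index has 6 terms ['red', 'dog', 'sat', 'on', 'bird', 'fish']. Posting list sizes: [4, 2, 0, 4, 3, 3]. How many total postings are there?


Summing posting list sizes:
'red': 4 postings
'dog': 2 postings
'sat': 0 postings
'on': 4 postings
'bird': 3 postings
'fish': 3 postings
Total = 4 + 2 + 0 + 4 + 3 + 3 = 16

16
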